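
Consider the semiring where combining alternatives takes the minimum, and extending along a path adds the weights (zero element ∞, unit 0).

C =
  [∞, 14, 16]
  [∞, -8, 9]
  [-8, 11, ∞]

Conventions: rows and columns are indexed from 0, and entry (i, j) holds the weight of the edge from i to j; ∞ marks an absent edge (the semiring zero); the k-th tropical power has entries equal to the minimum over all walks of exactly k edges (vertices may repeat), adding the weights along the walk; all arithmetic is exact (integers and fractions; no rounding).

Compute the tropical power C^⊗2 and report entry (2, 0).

C^⊗2:
  [8, 6, 23]
  [1, -16, 1]
  [∞, 3, 8]
Key observation: no walk of exactly 2 edges connects these vertices, so the entry is the semiring zero.
Answer: (C^⊗2)[2][0] = ∞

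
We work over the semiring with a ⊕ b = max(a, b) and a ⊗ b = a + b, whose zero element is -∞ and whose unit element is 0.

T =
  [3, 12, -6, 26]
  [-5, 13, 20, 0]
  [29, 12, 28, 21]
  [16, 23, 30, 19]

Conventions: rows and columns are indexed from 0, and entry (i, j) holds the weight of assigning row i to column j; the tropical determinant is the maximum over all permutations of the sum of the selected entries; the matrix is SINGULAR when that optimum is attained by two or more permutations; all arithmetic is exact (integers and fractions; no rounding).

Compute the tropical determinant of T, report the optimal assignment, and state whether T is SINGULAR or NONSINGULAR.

σ = (0, 1, 2, 3): 3 + 13 + 28 + 19 = 63
σ = (0, 1, 3, 2): 3 + 13 + 21 + 30 = 67
σ = (0, 2, 1, 3): 3 + 20 + 12 + 19 = 54
σ = (0, 2, 3, 1): 3 + 20 + 21 + 23 = 67
σ = (0, 3, 1, 2): 3 + 0 + 12 + 30 = 45
σ = (0, 3, 2, 1): 3 + 0 + 28 + 23 = 54
σ = (1, 0, 2, 3): 12 + (-5) + 28 + 19 = 54
σ = (1, 0, 3, 2): 12 + (-5) + 21 + 30 = 58
σ = (1, 2, 0, 3): 12 + 20 + 29 + 19 = 80
σ = (1, 2, 3, 0): 12 + 20 + 21 + 16 = 69
σ = (1, 3, 0, 2): 12 + 0 + 29 + 30 = 71
σ = (1, 3, 2, 0): 12 + 0 + 28 + 16 = 56
σ = (2, 0, 1, 3): (-6) + (-5) + 12 + 19 = 20
σ = (2, 0, 3, 1): (-6) + (-5) + 21 + 23 = 33
σ = (2, 1, 0, 3): (-6) + 13 + 29 + 19 = 55
σ = (2, 1, 3, 0): (-6) + 13 + 21 + 16 = 44
σ = (2, 3, 0, 1): (-6) + 0 + 29 + 23 = 46
σ = (2, 3, 1, 0): (-6) + 0 + 12 + 16 = 22
σ = (3, 0, 1, 2): 26 + (-5) + 12 + 30 = 63
σ = (3, 0, 2, 1): 26 + (-5) + 28 + 23 = 72
σ = (3, 1, 0, 2): 26 + 13 + 29 + 30 = 98
σ = (3, 1, 2, 0): 26 + 13 + 28 + 16 = 83
σ = (3, 2, 0, 1): 26 + 20 + 29 + 23 = 98
σ = (3, 2, 1, 0): 26 + 20 + 12 + 16 = 74
Optimal value attained by: σ = (3, 1, 0, 2).
Answer: det⊕(T) = 98; verdict: SINGULAR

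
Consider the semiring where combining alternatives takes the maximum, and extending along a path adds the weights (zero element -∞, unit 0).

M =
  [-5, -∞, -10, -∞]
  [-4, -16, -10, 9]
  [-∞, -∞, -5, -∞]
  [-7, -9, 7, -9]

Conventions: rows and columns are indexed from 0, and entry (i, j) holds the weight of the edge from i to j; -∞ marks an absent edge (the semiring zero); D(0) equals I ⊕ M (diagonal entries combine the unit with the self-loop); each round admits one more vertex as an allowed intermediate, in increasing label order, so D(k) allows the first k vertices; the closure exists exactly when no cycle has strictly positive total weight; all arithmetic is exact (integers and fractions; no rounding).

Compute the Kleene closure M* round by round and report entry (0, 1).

D(0):
  [0, -∞, -10, -∞]
  [-4, 0, -10, 9]
  [-∞, -∞, 0, -∞]
  [-7, -9, 7, 0]
D(1):
  [0, -∞, -10, -∞]
  [-4, 0, -10, 9]
  [-∞, -∞, 0, -∞]
  [-7, -9, 7, 0]
D(2):
  [0, -∞, -10, -∞]
  [-4, 0, -10, 9]
  [-∞, -∞, 0, -∞]
  [-7, -9, 7, 0]
D(3):
  [0, -∞, -10, -∞]
  [-4, 0, -10, 9]
  [-∞, -∞, 0, -∞]
  [-7, -9, 7, 0]
D(4):
  [0, -∞, -10, -∞]
  [2, 0, 16, 9]
  [-∞, -∞, 0, -∞]
  [-7, -9, 7, 0]
Answer: M*[0][1] = -∞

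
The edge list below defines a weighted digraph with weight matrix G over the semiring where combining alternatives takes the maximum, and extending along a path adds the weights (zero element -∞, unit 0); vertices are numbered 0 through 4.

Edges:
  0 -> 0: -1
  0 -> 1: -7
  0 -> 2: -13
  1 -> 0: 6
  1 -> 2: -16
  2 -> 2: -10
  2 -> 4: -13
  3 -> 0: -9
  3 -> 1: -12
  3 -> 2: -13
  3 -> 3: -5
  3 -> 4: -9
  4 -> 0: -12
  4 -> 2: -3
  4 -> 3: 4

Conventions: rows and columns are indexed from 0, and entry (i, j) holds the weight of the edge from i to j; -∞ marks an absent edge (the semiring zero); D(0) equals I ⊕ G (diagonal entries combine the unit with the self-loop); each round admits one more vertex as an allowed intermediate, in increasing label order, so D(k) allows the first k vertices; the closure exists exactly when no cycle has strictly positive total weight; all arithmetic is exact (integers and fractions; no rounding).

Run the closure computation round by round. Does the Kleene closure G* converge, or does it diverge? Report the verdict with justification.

D(0):
  [0, -7, -13, -∞, -∞]
  [6, 0, -16, -∞, -∞]
  [-∞, -∞, 0, -∞, -13]
  [-9, -12, -13, 0, -9]
  [-12, -∞, -3, 4, 0]
D(1):
  [0, -7, -13, -∞, -∞]
  [6, 0, -7, -∞, -∞]
  [-∞, -∞, 0, -∞, -13]
  [-9, -12, -13, 0, -9]
  [-12, -19, -3, 4, 0]
D(2):
  [0, -7, -13, -∞, -∞]
  [6, 0, -7, -∞, -∞]
  [-∞, -∞, 0, -∞, -13]
  [-6, -12, -13, 0, -9]
  [-12, -19, -3, 4, 0]
D(3):
  [0, -7, -13, -∞, -26]
  [6, 0, -7, -∞, -20]
  [-∞, -∞, 0, -∞, -13]
  [-6, -12, -13, 0, -9]
  [-12, -19, -3, 4, 0]
D(4):
  [0, -7, -13, -∞, -26]
  [6, 0, -7, -∞, -20]
  [-∞, -∞, 0, -∞, -13]
  [-6, -12, -13, 0, -9]
  [-2, -8, -3, 4, 0]
D(5):
  [0, -7, -13, -22, -26]
  [6, 0, -7, -16, -20]
  [-15, -21, 0, -9, -13]
  [-6, -12, -12, 0, -9]
  [-2, -8, -3, 4, 0]
Key observation: every diagonal entry stays at the unit through all rounds, so no improving cycle exists.
Answer: CONVERGES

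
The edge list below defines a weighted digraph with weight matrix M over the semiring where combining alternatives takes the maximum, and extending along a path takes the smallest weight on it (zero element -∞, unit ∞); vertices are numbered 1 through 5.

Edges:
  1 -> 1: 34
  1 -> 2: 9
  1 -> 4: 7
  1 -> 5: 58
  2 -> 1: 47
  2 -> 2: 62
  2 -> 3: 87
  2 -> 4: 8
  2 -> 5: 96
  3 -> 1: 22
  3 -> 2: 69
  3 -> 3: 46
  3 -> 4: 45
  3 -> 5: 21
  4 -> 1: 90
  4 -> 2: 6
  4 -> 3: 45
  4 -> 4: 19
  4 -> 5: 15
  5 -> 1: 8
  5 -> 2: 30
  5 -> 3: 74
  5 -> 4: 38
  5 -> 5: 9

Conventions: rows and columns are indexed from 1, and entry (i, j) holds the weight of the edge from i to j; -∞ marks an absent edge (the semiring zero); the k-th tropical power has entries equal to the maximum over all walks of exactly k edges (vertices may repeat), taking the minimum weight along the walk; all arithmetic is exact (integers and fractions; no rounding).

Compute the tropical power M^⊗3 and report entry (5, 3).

M^⊗2:
  [34, 30, 58, 38, 34]
  [47, 69, 74, 45, 62]
  [47, 62, 69, 45, 69]
  [34, 45, 45, 45, 58]
  [38, 69, 46, 45, 30]
M^⊗3:
  [38, 58, 46, 45, 34]
  [47, 69, 69, 45, 69]
  [47, 69, 69, 45, 62]
  [45, 45, 58, 45, 45]
  [47, 62, 69, 45, 69]
Key observation: the optimum is the walk 5->3->2->3, with weight 74 min 69 min 87 = 69.
Optimal value attained by: walk 5->3->2->3.
Answer: (M^⊗3)[5][3] = 69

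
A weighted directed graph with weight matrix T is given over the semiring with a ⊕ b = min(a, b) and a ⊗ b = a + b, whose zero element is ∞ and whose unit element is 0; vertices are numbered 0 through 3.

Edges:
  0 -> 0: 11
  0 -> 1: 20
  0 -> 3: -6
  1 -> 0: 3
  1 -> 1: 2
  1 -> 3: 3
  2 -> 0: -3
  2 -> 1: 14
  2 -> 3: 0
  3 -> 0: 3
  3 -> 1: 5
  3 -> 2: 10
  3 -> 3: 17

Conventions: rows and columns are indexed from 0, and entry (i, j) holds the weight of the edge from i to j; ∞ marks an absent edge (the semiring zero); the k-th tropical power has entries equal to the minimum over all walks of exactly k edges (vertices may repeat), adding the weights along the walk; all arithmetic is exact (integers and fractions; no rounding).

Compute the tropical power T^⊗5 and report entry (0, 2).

T^⊗2:
  [-3, -1, 4, 5]
  [5, 4, 13, -3]
  [3, 5, 10, -9]
  [7, 7, 27, -3]
T^⊗3:
  [1, 1, 15, -9]
  [0, 2, 7, -1]
  [-6, -4, 1, -3]
  [0, 2, 7, 1]
T^⊗4:
  [-6, -4, 1, -5]
  [2, 4, 9, -6]
  [-2, -2, 7, -12]
  [4, 4, 11, -6]
T^⊗5:
  [-2, -2, 5, -12]
  [-3, -1, 4, -4]
  [-9, -7, -2, -8]
  [-3, -1, 4, -2]
Key observation: the optimum is the walk 0->3->2->0->3->2, with weight (-6) + 10 + (-3) + (-6) + 10 = 5.
Optimal value attained by: walk 0->3->2->0->3->2.
Answer: (T^⊗5)[0][2] = 5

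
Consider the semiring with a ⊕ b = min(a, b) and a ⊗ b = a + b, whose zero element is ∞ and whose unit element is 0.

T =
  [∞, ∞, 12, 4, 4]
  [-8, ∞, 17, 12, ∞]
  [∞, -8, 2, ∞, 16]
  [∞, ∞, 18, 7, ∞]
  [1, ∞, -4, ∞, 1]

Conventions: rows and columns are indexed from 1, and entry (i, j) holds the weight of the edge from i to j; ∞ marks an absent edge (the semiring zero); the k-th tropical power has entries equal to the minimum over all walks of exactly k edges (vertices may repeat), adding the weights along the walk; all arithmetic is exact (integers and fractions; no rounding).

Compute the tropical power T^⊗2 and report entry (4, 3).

T^⊗2:
  [5, 4, 0, 11, 5]
  [∞, 9, 4, -4, -4]
  [-16, -6, 4, 4, 17]
  [∞, 10, 20, 14, 34]
  [2, -12, -3, 5, 2]
Key observation: the optimum is the walk 4->3->3, with weight 18 + 2 = 20.
Optimal value attained by: walk 4->3->3.
Answer: (T^⊗2)[4][3] = 20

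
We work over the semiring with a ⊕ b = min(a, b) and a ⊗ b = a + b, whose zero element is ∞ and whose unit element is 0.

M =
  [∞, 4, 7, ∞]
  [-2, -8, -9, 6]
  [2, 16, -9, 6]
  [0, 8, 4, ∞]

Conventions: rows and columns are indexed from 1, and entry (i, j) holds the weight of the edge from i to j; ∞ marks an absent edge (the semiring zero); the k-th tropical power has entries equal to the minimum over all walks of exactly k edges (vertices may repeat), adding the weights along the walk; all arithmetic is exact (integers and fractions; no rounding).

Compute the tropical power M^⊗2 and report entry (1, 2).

M^⊗2:
  [2, -4, -5, 10]
  [-10, -16, -18, -3]
  [-7, 6, -18, -3]
  [6, 0, -5, 10]
Key observation: the optimum is the walk 1->2->2, with weight 4 + (-8) = -4.
Optimal value attained by: walk 1->2->2.
Answer: (M^⊗2)[1][2] = -4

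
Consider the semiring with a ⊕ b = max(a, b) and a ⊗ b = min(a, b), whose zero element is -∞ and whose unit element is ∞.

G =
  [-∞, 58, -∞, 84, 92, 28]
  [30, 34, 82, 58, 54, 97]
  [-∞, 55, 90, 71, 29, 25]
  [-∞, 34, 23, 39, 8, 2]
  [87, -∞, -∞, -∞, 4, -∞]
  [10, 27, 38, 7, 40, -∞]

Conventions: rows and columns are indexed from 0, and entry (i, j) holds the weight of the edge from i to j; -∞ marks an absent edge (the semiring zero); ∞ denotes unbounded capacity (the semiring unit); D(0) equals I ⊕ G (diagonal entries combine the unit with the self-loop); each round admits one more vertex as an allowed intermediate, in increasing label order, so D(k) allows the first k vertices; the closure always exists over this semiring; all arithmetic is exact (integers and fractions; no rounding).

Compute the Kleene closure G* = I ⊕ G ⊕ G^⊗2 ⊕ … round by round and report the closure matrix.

D(0):
  [∞, 58, -∞, 84, 92, 28]
  [30, ∞, 82, 58, 54, 97]
  [-∞, 55, ∞, 71, 29, 25]
  [-∞, 34, 23, ∞, 8, 2]
  [87, -∞, -∞, -∞, ∞, -∞]
  [10, 27, 38, 7, 40, ∞]
D(1):
  [∞, 58, -∞, 84, 92, 28]
  [30, ∞, 82, 58, 54, 97]
  [-∞, 55, ∞, 71, 29, 25]
  [-∞, 34, 23, ∞, 8, 2]
  [87, 58, -∞, 84, ∞, 28]
  [10, 27, 38, 10, 40, ∞]
D(2):
  [∞, 58, 58, 84, 92, 58]
  [30, ∞, 82, 58, 54, 97]
  [30, 55, ∞, 71, 54, 55]
  [30, 34, 34, ∞, 34, 34]
  [87, 58, 58, 84, ∞, 58]
  [27, 27, 38, 27, 40, ∞]
D(3):
  [∞, 58, 58, 84, 92, 58]
  [30, ∞, 82, 71, 54, 97]
  [30, 55, ∞, 71, 54, 55]
  [30, 34, 34, ∞, 34, 34]
  [87, 58, 58, 84, ∞, 58]
  [30, 38, 38, 38, 40, ∞]
D(4):
  [∞, 58, 58, 84, 92, 58]
  [30, ∞, 82, 71, 54, 97]
  [30, 55, ∞, 71, 54, 55]
  [30, 34, 34, ∞, 34, 34]
  [87, 58, 58, 84, ∞, 58]
  [30, 38, 38, 38, 40, ∞]
D(5):
  [∞, 58, 58, 84, 92, 58]
  [54, ∞, 82, 71, 54, 97]
  [54, 55, ∞, 71, 54, 55]
  [34, 34, 34, ∞, 34, 34]
  [87, 58, 58, 84, ∞, 58]
  [40, 40, 40, 40, 40, ∞]
D(6):
  [∞, 58, 58, 84, 92, 58]
  [54, ∞, 82, 71, 54, 97]
  [54, 55, ∞, 71, 54, 55]
  [34, 34, 34, ∞, 34, 34]
  [87, 58, 58, 84, ∞, 58]
  [40, 40, 40, 40, 40, ∞]
Answer: G* = [[∞, 58, 58, 84, 92, 58], [54, ∞, 82, 71, 54, 97], [54, 55, ∞, 71, 54, 55], [34, 34, 34, ∞, 34, 34], [87, 58, 58, 84, ∞, 58], [40, 40, 40, 40, 40, ∞]]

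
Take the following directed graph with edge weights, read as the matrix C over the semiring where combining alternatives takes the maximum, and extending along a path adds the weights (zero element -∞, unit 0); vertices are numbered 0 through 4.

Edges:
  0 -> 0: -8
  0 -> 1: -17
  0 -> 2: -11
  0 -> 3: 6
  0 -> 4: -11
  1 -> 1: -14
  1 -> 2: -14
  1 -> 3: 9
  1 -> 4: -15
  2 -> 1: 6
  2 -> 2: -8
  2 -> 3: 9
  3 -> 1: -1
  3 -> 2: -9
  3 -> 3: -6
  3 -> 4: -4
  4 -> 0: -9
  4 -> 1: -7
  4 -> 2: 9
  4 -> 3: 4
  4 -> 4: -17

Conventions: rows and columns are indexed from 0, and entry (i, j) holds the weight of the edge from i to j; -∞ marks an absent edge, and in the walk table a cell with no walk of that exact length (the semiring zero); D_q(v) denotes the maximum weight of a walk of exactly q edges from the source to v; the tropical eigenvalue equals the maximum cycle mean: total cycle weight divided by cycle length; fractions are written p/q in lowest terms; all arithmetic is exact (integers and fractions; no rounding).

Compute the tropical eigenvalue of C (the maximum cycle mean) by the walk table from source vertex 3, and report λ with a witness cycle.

q=0: [-∞, -∞, -∞, 0, -∞]
q=1: [-∞, -1, -9, -6, -4]
q=2: [-13, -3, 5, 8, -10]
q=3: [-19, 11, -1, 14, 4]
q=4: [-5, 13, 13, 20, 10]
q=5: [1, 19, 19, 22, 16]
Optimal cycle mean attained by: cycle 1->3->4->2->1, total 9 + (-4) + 9 + 6, length 4.
Answer: λ = 5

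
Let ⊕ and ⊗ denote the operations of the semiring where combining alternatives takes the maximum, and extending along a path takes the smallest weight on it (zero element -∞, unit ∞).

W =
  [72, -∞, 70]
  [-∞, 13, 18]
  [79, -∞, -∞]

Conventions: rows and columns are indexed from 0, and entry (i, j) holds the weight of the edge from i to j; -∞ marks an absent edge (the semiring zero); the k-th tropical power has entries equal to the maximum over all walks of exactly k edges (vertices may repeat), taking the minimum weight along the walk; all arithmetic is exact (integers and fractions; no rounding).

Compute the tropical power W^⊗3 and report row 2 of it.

W^⊗2:
  [72, -∞, 70]
  [18, 13, 13]
  [72, -∞, 70]
W^⊗3:
  [72, -∞, 70]
  [18, 13, 18]
  [72, -∞, 70]
Answer: row 2 of W^⊗3 = [72, -∞, 70]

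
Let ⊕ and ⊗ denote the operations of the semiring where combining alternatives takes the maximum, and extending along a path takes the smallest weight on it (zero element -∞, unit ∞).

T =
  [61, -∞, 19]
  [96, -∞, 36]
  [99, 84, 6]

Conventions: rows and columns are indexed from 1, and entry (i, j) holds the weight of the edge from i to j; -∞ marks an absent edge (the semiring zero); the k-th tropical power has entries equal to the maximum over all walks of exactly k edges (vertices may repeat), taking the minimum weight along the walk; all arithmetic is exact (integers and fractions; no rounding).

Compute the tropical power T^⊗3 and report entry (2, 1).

T^⊗2:
  [61, 19, 19]
  [61, 36, 19]
  [84, 6, 36]
T^⊗3:
  [61, 19, 19]
  [61, 19, 36]
  [61, 36, 19]
Key observation: the optimum is the walk 2->1->1->1, with weight 96 min 61 min 61 = 61.
Optimal value attained by: walk 2->1->1->1.
Answer: (T^⊗3)[2][1] = 61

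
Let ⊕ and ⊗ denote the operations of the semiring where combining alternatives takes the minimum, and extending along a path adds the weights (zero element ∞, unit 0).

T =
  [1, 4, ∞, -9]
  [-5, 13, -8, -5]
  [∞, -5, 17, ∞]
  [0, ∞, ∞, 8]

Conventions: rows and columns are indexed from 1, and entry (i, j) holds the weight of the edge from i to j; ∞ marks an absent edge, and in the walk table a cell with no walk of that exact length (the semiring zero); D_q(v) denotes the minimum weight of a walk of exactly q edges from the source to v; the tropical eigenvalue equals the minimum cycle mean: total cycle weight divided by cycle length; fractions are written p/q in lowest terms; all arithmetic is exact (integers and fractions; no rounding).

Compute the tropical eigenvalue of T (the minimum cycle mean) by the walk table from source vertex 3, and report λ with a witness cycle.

q=0: [∞, ∞, 0, ∞]
q=1: [∞, -5, 17, ∞]
q=2: [-10, 8, -13, -10]
q=3: [-10, -18, 0, -19]
q=4: [-23, -6, -26, -23]
Optimal cycle mean attained by: cycle 2->3->2, total (-8) + (-5), length 2.
Answer: λ = -13/2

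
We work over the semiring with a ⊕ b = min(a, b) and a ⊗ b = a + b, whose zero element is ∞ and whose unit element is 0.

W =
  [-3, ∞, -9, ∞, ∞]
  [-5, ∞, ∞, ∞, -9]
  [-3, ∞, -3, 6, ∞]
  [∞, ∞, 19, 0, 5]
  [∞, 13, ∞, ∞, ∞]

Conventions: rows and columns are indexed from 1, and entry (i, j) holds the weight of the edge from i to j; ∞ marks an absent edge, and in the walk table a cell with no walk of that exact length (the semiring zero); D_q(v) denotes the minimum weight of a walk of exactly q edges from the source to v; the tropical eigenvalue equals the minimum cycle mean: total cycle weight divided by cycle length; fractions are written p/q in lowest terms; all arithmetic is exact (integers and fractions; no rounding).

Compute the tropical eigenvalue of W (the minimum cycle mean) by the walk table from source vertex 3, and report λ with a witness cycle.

q=0: [∞, ∞, 0, ∞, ∞]
q=1: [-3, ∞, -3, 6, ∞]
q=2: [-6, ∞, -12, 3, 11]
q=3: [-15, 24, -15, -6, 8]
q=4: [-18, 21, -24, -9, -1]
q=5: [-27, 12, -27, -18, -4]
Optimal cycle mean attained by: cycle 1->3->1, total (-9) + (-3), length 2.
Answer: λ = -6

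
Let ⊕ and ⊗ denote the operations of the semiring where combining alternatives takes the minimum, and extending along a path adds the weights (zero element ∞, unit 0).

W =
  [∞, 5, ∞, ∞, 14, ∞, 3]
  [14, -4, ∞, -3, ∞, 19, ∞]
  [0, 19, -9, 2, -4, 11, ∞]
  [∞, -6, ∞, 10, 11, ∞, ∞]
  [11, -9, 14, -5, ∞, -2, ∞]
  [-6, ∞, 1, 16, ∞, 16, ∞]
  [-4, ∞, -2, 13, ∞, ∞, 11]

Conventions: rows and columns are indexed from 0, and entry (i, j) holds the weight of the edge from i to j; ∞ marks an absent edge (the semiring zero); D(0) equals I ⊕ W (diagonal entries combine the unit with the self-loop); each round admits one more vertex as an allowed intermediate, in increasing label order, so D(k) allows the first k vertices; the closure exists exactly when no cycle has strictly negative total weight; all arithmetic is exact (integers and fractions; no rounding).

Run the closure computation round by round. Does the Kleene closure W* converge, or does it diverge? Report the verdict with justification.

Detection: at round 0, diagonal entry (1, 1) turns strictly negative.
Key observation: the cycle 1->1 has total weight (-4), which is strictly negative.
Answer: DIVERGES — negative cycle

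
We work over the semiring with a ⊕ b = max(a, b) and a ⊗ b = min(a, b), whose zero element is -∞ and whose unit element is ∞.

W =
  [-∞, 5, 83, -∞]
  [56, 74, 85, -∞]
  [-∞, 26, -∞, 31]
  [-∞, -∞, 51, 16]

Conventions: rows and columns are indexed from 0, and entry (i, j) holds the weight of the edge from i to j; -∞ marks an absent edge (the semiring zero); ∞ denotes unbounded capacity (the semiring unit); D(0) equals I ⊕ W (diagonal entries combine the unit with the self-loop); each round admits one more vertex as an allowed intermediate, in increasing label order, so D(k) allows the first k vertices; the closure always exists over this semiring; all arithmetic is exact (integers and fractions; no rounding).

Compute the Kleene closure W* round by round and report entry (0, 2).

D(0):
  [∞, 5, 83, -∞]
  [56, ∞, 85, -∞]
  [-∞, 26, ∞, 31]
  [-∞, -∞, 51, ∞]
D(1):
  [∞, 5, 83, -∞]
  [56, ∞, 85, -∞]
  [-∞, 26, ∞, 31]
  [-∞, -∞, 51, ∞]
D(2):
  [∞, 5, 83, -∞]
  [56, ∞, 85, -∞]
  [26, 26, ∞, 31]
  [-∞, -∞, 51, ∞]
D(3):
  [∞, 26, 83, 31]
  [56, ∞, 85, 31]
  [26, 26, ∞, 31]
  [26, 26, 51, ∞]
D(4):
  [∞, 26, 83, 31]
  [56, ∞, 85, 31]
  [26, 26, ∞, 31]
  [26, 26, 51, ∞]
Answer: W*[0][2] = 83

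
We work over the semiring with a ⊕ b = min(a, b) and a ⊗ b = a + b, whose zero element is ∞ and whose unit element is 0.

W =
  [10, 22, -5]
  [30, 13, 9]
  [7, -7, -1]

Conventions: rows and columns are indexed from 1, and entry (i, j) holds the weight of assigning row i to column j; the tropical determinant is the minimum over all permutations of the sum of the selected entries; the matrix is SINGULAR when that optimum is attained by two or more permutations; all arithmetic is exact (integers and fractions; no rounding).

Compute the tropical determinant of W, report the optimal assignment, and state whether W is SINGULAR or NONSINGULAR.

σ = (1, 2, 3): 10 + 13 + (-1) = 22
σ = (1, 3, 2): 10 + 9 + (-7) = 12
σ = (2, 1, 3): 22 + 30 + (-1) = 51
σ = (2, 3, 1): 22 + 9 + 7 = 38
σ = (3, 1, 2): (-5) + 30 + (-7) = 18
σ = (3, 2, 1): (-5) + 13 + 7 = 15
Optimal value attained by: σ = (1, 3, 2).
Answer: det⊕(W) = 12; verdict: NONSINGULAR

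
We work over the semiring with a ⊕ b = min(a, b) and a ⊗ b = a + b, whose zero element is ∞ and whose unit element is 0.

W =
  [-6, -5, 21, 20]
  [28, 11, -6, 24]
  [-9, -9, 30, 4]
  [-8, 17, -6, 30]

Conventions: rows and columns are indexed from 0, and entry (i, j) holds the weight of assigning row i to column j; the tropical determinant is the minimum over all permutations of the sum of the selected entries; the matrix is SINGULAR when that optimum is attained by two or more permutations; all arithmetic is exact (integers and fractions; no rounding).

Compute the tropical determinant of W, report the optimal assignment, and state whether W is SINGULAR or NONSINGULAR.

σ = (0, 1, 2, 3): (-6) + 11 + 30 + 30 = 65
σ = (0, 1, 3, 2): (-6) + 11 + 4 + (-6) = 3
σ = (0, 2, 1, 3): (-6) + (-6) + (-9) + 30 = 9
σ = (0, 2, 3, 1): (-6) + (-6) + 4 + 17 = 9
σ = (0, 3, 1, 2): (-6) + 24 + (-9) + (-6) = 3
σ = (0, 3, 2, 1): (-6) + 24 + 30 + 17 = 65
σ = (1, 0, 2, 3): (-5) + 28 + 30 + 30 = 83
σ = (1, 0, 3, 2): (-5) + 28 + 4 + (-6) = 21
σ = (1, 2, 0, 3): (-5) + (-6) + (-9) + 30 = 10
σ = (1, 2, 3, 0): (-5) + (-6) + 4 + (-8) = -15
σ = (1, 3, 0, 2): (-5) + 24 + (-9) + (-6) = 4
σ = (1, 3, 2, 0): (-5) + 24 + 30 + (-8) = 41
σ = (2, 0, 1, 3): 21 + 28 + (-9) + 30 = 70
σ = (2, 0, 3, 1): 21 + 28 + 4 + 17 = 70
σ = (2, 1, 0, 3): 21 + 11 + (-9) + 30 = 53
σ = (2, 1, 3, 0): 21 + 11 + 4 + (-8) = 28
σ = (2, 3, 0, 1): 21 + 24 + (-9) + 17 = 53
σ = (2, 3, 1, 0): 21 + 24 + (-9) + (-8) = 28
σ = (3, 0, 1, 2): 20 + 28 + (-9) + (-6) = 33
σ = (3, 0, 2, 1): 20 + 28 + 30 + 17 = 95
σ = (3, 1, 0, 2): 20 + 11 + (-9) + (-6) = 16
σ = (3, 1, 2, 0): 20 + 11 + 30 + (-8) = 53
σ = (3, 2, 0, 1): 20 + (-6) + (-9) + 17 = 22
σ = (3, 2, 1, 0): 20 + (-6) + (-9) + (-8) = -3
Optimal value attained by: σ = (1, 2, 3, 0).
Answer: det⊕(W) = -15; verdict: NONSINGULAR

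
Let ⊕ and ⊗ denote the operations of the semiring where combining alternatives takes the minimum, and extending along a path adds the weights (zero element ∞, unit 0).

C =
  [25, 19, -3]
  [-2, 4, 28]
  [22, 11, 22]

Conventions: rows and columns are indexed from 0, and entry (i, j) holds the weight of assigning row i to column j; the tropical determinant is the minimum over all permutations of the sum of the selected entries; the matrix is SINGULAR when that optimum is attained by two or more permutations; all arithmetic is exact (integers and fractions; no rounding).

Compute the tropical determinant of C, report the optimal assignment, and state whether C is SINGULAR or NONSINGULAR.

σ = (0, 1, 2): 25 + 4 + 22 = 51
σ = (0, 2, 1): 25 + 28 + 11 = 64
σ = (1, 0, 2): 19 + (-2) + 22 = 39
σ = (1, 2, 0): 19 + 28 + 22 = 69
σ = (2, 0, 1): (-3) + (-2) + 11 = 6
σ = (2, 1, 0): (-3) + 4 + 22 = 23
Optimal value attained by: σ = (2, 0, 1).
Answer: det⊕(C) = 6; verdict: NONSINGULAR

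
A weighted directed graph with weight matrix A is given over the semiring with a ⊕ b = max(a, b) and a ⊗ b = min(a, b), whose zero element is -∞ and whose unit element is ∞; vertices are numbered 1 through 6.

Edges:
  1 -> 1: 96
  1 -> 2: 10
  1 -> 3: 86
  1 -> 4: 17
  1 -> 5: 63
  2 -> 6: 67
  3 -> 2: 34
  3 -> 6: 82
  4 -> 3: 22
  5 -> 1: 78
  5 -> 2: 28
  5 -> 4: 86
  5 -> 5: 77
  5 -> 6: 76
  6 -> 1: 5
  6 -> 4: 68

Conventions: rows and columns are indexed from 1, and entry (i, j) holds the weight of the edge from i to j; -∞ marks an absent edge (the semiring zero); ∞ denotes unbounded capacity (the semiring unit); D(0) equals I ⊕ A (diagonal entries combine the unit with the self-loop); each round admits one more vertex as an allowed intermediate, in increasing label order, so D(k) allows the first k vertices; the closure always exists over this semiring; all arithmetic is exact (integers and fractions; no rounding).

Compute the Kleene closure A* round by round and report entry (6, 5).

D(0):
  [∞, 10, 86, 17, 63, -∞]
  [-∞, ∞, -∞, -∞, -∞, 67]
  [-∞, 34, ∞, -∞, -∞, 82]
  [-∞, -∞, 22, ∞, -∞, -∞]
  [78, 28, -∞, 86, ∞, 76]
  [5, -∞, -∞, 68, -∞, ∞]
D(1):
  [∞, 10, 86, 17, 63, -∞]
  [-∞, ∞, -∞, -∞, -∞, 67]
  [-∞, 34, ∞, -∞, -∞, 82]
  [-∞, -∞, 22, ∞, -∞, -∞]
  [78, 28, 78, 86, ∞, 76]
  [5, 5, 5, 68, 5, ∞]
D(2):
  [∞, 10, 86, 17, 63, 10]
  [-∞, ∞, -∞, -∞, -∞, 67]
  [-∞, 34, ∞, -∞, -∞, 82]
  [-∞, -∞, 22, ∞, -∞, -∞]
  [78, 28, 78, 86, ∞, 76]
  [5, 5, 5, 68, 5, ∞]
D(3):
  [∞, 34, 86, 17, 63, 82]
  [-∞, ∞, -∞, -∞, -∞, 67]
  [-∞, 34, ∞, -∞, -∞, 82]
  [-∞, 22, 22, ∞, -∞, 22]
  [78, 34, 78, 86, ∞, 78]
  [5, 5, 5, 68, 5, ∞]
D(4):
  [∞, 34, 86, 17, 63, 82]
  [-∞, ∞, -∞, -∞, -∞, 67]
  [-∞, 34, ∞, -∞, -∞, 82]
  [-∞, 22, 22, ∞, -∞, 22]
  [78, 34, 78, 86, ∞, 78]
  [5, 22, 22, 68, 5, ∞]
D(5):
  [∞, 34, 86, 63, 63, 82]
  [-∞, ∞, -∞, -∞, -∞, 67]
  [-∞, 34, ∞, -∞, -∞, 82]
  [-∞, 22, 22, ∞, -∞, 22]
  [78, 34, 78, 86, ∞, 78]
  [5, 22, 22, 68, 5, ∞]
D(6):
  [∞, 34, 86, 68, 63, 82]
  [5, ∞, 22, 67, 5, 67]
  [5, 34, ∞, 68, 5, 82]
  [5, 22, 22, ∞, 5, 22]
  [78, 34, 78, 86, ∞, 78]
  [5, 22, 22, 68, 5, ∞]
Answer: A*[6][5] = 5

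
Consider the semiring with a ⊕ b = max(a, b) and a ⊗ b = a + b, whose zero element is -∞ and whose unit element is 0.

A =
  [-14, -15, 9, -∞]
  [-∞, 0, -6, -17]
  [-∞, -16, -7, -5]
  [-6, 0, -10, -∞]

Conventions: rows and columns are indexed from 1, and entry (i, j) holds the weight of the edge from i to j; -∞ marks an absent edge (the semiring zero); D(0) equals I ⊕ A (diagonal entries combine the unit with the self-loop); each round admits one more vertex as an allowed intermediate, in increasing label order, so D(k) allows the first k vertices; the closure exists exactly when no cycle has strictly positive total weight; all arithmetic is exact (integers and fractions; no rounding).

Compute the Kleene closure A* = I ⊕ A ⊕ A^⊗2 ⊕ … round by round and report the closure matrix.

D(0):
  [0, -15, 9, -∞]
  [-∞, 0, -6, -17]
  [-∞, -16, 0, -5]
  [-6, 0, -10, 0]
D(1):
  [0, -15, 9, -∞]
  [-∞, 0, -6, -17]
  [-∞, -16, 0, -5]
  [-6, 0, 3, 0]
D(2):
  [0, -15, 9, -32]
  [-∞, 0, -6, -17]
  [-∞, -16, 0, -5]
  [-6, 0, 3, 0]
D(3):
  [0, -7, 9, 4]
  [-∞, 0, -6, -11]
  [-∞, -16, 0, -5]
  [-6, 0, 3, 0]
D(4):
  [0, 4, 9, 4]
  [-17, 0, -6, -11]
  [-11, -5, 0, -5]
  [-6, 0, 3, 0]
Answer: A* = [[0, 4, 9, 4], [-17, 0, -6, -11], [-11, -5, 0, -5], [-6, 0, 3, 0]]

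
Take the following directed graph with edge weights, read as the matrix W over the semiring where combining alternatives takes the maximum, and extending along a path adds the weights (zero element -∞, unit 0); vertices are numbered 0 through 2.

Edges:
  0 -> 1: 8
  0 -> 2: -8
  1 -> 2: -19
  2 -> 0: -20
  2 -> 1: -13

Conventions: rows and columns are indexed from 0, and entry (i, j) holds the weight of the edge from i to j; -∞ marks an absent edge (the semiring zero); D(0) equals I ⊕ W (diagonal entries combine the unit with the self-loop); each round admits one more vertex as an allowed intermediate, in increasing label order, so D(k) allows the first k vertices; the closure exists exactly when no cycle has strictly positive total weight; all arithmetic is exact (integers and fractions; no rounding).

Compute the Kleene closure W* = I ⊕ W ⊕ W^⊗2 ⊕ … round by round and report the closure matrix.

D(0):
  [0, 8, -8]
  [-∞, 0, -19]
  [-20, -13, 0]
D(1):
  [0, 8, -8]
  [-∞, 0, -19]
  [-20, -12, 0]
D(2):
  [0, 8, -8]
  [-∞, 0, -19]
  [-20, -12, 0]
D(3):
  [0, 8, -8]
  [-39, 0, -19]
  [-20, -12, 0]
Answer: W* = [[0, 8, -8], [-39, 0, -19], [-20, -12, 0]]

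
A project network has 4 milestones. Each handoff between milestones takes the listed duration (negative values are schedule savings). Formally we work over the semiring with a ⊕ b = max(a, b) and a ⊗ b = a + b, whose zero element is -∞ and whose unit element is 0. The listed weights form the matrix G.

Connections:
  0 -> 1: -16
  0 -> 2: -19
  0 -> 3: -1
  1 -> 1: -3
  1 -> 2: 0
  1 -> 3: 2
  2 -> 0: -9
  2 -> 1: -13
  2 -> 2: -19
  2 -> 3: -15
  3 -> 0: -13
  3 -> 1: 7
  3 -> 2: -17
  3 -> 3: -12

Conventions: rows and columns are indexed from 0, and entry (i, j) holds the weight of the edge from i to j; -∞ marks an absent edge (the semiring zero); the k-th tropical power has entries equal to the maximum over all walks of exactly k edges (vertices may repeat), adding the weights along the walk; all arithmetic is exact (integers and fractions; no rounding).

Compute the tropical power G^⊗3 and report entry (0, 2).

G^⊗2:
  [-14, 6, -16, -13]
  [-9, 9, -3, -1]
  [-28, -8, -13, -10]
  [-25, 4, 7, 9]
G^⊗3:
  [-25, 3, 6, 8]
  [-12, 6, 9, 11]
  [-22, -3, -8, -6]
  [-2, 16, 4, 6]
Key observation: the optimum is the walk 0->3->1->2, with weight (-1) + 7 + 0 = 6.
Optimal value attained by: walk 0->3->1->2.
Answer: (G^⊗3)[0][2] = 6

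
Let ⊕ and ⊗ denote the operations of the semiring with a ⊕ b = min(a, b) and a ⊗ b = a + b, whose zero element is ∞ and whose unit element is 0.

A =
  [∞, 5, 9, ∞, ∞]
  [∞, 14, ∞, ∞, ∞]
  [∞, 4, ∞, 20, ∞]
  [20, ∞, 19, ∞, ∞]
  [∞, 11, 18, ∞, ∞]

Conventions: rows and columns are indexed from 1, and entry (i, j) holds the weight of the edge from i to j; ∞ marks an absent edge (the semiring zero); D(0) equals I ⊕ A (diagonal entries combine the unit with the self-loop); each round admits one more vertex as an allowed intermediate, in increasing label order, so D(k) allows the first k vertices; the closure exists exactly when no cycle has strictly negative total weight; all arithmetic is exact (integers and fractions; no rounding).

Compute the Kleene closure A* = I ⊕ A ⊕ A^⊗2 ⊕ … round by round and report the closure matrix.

D(0):
  [0, 5, 9, ∞, ∞]
  [∞, 0, ∞, ∞, ∞]
  [∞, 4, 0, 20, ∞]
  [20, ∞, 19, 0, ∞]
  [∞, 11, 18, ∞, 0]
D(1):
  [0, 5, 9, ∞, ∞]
  [∞, 0, ∞, ∞, ∞]
  [∞, 4, 0, 20, ∞]
  [20, 25, 19, 0, ∞]
  [∞, 11, 18, ∞, 0]
D(2):
  [0, 5, 9, ∞, ∞]
  [∞, 0, ∞, ∞, ∞]
  [∞, 4, 0, 20, ∞]
  [20, 25, 19, 0, ∞]
  [∞, 11, 18, ∞, 0]
D(3):
  [0, 5, 9, 29, ∞]
  [∞, 0, ∞, ∞, ∞]
  [∞, 4, 0, 20, ∞]
  [20, 23, 19, 0, ∞]
  [∞, 11, 18, 38, 0]
D(4):
  [0, 5, 9, 29, ∞]
  [∞, 0, ∞, ∞, ∞]
  [40, 4, 0, 20, ∞]
  [20, 23, 19, 0, ∞]
  [58, 11, 18, 38, 0]
D(5):
  [0, 5, 9, 29, ∞]
  [∞, 0, ∞, ∞, ∞]
  [40, 4, 0, 20, ∞]
  [20, 23, 19, 0, ∞]
  [58, 11, 18, 38, 0]
Answer: A* = [[0, 5, 9, 29, ∞], [∞, 0, ∞, ∞, ∞], [40, 4, 0, 20, ∞], [20, 23, 19, 0, ∞], [58, 11, 18, 38, 0]]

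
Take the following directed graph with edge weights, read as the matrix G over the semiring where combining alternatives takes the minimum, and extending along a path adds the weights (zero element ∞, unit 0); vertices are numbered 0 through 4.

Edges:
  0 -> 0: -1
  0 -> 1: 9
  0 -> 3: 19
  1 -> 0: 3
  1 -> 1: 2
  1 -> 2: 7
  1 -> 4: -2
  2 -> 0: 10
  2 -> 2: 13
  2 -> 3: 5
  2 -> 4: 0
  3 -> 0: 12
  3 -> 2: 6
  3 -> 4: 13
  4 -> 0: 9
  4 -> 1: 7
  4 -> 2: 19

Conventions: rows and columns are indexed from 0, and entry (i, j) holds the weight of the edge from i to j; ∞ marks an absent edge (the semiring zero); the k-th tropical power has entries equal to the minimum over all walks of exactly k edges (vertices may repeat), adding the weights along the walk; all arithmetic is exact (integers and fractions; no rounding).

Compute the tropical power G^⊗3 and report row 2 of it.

G^⊗2:
  [-2, 8, 16, 18, 7]
  [2, 4, 9, 12, 0]
  [9, 7, 11, 18, 13]
  [11, 20, 19, 11, 6]
  [8, 9, 14, 24, 5]
G^⊗3:
  [-3, 7, 15, 17, 6]
  [1, 6, 11, 14, 2]
  [8, 9, 14, 16, 5]
  [10, 13, 17, 24, 18]
  [7, 11, 16, 19, 7]
Answer: row 2 of G^⊗3 = [8, 9, 14, 16, 5]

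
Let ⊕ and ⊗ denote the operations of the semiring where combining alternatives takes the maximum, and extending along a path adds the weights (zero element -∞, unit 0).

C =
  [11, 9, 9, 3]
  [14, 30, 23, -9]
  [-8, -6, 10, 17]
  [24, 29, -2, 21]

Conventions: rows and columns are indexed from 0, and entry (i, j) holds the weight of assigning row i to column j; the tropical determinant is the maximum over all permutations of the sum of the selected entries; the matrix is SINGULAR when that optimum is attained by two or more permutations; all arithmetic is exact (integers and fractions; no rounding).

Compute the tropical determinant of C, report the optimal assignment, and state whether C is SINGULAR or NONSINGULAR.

σ = (0, 1, 2, 3): 11 + 30 + 10 + 21 = 72
σ = (0, 1, 3, 2): 11 + 30 + 17 + (-2) = 56
σ = (0, 2, 1, 3): 11 + 23 + (-6) + 21 = 49
σ = (0, 2, 3, 1): 11 + 23 + 17 + 29 = 80
σ = (0, 3, 1, 2): 11 + (-9) + (-6) + (-2) = -6
σ = (0, 3, 2, 1): 11 + (-9) + 10 + 29 = 41
σ = (1, 0, 2, 3): 9 + 14 + 10 + 21 = 54
σ = (1, 0, 3, 2): 9 + 14 + 17 + (-2) = 38
σ = (1, 2, 0, 3): 9 + 23 + (-8) + 21 = 45
σ = (1, 2, 3, 0): 9 + 23 + 17 + 24 = 73
σ = (1, 3, 0, 2): 9 + (-9) + (-8) + (-2) = -10
σ = (1, 3, 2, 0): 9 + (-9) + 10 + 24 = 34
σ = (2, 0, 1, 3): 9 + 14 + (-6) + 21 = 38
σ = (2, 0, 3, 1): 9 + 14 + 17 + 29 = 69
σ = (2, 1, 0, 3): 9 + 30 + (-8) + 21 = 52
σ = (2, 1, 3, 0): 9 + 30 + 17 + 24 = 80
σ = (2, 3, 0, 1): 9 + (-9) + (-8) + 29 = 21
σ = (2, 3, 1, 0): 9 + (-9) + (-6) + 24 = 18
σ = (3, 0, 1, 2): 3 + 14 + (-6) + (-2) = 9
σ = (3, 0, 2, 1): 3 + 14 + 10 + 29 = 56
σ = (3, 1, 0, 2): 3 + 30 + (-8) + (-2) = 23
σ = (3, 1, 2, 0): 3 + 30 + 10 + 24 = 67
σ = (3, 2, 0, 1): 3 + 23 + (-8) + 29 = 47
σ = (3, 2, 1, 0): 3 + 23 + (-6) + 24 = 44
Optimal value attained by: σ = (0, 2, 3, 1).
Answer: det⊕(C) = 80; verdict: SINGULAR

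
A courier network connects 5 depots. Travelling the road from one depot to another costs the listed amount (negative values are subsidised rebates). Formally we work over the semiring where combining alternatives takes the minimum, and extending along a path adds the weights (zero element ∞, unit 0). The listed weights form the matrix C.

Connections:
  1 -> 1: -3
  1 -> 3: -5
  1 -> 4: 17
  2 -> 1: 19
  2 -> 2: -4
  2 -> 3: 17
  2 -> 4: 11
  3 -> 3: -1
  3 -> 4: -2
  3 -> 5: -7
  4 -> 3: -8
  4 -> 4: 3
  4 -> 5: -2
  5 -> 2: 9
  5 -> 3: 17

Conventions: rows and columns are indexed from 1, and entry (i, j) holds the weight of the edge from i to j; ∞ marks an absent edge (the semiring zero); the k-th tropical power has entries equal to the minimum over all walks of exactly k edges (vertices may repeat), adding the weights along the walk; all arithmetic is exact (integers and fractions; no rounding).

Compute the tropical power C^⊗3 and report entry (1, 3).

C^⊗2:
  [-6, ∞, -8, -7, -12]
  [15, -8, 3, 7, 9]
  [∞, 2, -10, -3, -8]
  [∞, 7, -9, -10, -15]
  [28, 5, 16, 15, 10]
C^⊗3:
  [-9, -3, -15, -10, -15]
  [11, -12, -1, 1, -4]
  [21, -2, -11, -12, -17]
  [26, -6, -18, -11, -16]
  [24, 1, 7, 14, 9]
Key observation: the optimum is the walk 1->3->4->3, with weight (-5) + (-2) + (-8) = -15.
Optimal value attained by: walk 1->3->4->3.
Answer: (C^⊗3)[1][3] = -15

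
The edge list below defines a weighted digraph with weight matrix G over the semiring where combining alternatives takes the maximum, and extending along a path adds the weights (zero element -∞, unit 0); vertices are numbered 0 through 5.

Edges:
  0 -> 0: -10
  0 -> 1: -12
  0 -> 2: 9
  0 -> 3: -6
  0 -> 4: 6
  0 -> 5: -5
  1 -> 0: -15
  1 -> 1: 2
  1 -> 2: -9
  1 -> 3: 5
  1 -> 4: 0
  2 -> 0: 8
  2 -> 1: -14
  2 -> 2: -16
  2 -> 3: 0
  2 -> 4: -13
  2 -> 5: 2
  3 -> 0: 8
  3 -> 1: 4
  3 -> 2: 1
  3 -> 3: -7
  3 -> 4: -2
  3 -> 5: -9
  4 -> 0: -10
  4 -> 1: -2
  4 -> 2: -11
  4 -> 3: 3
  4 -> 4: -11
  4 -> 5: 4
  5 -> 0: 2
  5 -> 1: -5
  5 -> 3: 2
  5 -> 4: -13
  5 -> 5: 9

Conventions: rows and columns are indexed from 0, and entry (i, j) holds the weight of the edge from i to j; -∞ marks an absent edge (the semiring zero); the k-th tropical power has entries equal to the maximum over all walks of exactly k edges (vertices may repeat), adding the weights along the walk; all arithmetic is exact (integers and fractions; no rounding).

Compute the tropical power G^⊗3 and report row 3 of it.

G^⊗2:
  [17, 4, -1, 9, -4, 11]
  [13, 9, 6, 7, 3, 4]
  [8, 4, 17, 4, 14, 11]
  [9, 6, 17, 9, 14, 3]
  [11, 7, 4, 6, 1, 13]
  [11, 6, 11, 11, 8, 18]
G^⊗3:
  [17, 13, 26, 13, 23, 20]
  [15, 11, 22, 14, 19, 13]
  [25, 12, 17, 17, 14, 20]
  [25, 13, 18, 17, 15, 19]
  [15, 10, 20, 15, 17, 22]
  [20, 15, 20, 20, 17, 27]
Answer: row 3 of G^⊗3 = [25, 13, 18, 17, 15, 19]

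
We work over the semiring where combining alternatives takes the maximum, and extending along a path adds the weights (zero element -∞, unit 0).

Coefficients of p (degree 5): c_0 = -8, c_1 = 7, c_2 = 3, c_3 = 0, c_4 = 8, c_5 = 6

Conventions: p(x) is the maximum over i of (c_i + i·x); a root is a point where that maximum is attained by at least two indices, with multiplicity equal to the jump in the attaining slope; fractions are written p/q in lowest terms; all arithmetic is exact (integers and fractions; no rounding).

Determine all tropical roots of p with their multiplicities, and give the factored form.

hull edge (i=0, c=-8) to (i=1, c=7): slope 15, span 1
hull edge (i=1, c=7) to (i=4, c=8): slope 1/3, span 3
hull edge (i=4, c=8) to (i=5, c=6): slope -2, span 1
Factored form: p(x) = 6 ⊗ (x ⊕ (-15)) ⊗ (x ⊕ (-1/3)) ⊗ (x ⊕ (-1/3)) ⊗ (x ⊕ (-1/3)) ⊗ (x ⊕ 2)
Answer: roots = -15 (mult 1), -1/3 (mult 3), 2 (mult 1)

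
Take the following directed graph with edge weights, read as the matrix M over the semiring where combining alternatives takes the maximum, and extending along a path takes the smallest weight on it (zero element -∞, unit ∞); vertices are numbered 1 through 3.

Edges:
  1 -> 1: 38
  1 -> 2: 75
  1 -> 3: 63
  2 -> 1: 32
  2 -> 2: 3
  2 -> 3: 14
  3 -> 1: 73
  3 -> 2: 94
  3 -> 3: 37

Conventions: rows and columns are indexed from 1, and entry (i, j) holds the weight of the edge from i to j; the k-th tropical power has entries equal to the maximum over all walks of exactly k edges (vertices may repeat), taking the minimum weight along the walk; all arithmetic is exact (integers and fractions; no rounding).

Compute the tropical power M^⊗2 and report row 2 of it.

M^⊗2:
  [63, 63, 38]
  [32, 32, 32]
  [38, 73, 63]
Answer: row 2 of M^⊗2 = [32, 32, 32]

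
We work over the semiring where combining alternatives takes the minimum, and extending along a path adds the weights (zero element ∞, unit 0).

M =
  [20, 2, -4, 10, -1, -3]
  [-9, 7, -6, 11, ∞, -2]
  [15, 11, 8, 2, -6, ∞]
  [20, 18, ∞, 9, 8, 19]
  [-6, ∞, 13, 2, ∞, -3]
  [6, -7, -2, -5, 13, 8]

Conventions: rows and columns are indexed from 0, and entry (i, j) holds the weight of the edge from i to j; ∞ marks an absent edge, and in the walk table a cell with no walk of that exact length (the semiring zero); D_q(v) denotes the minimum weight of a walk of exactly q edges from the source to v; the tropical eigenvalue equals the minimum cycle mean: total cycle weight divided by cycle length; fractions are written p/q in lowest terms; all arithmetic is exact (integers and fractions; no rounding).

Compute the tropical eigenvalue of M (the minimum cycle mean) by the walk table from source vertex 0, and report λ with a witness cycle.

q=0: [0, ∞, ∞, ∞, ∞, ∞]
q=1: [20, 2, -4, 10, -1, -3]
q=2: [-7, -10, -5, -8, -10, -4]
q=3: [-19, -11, -16, -9, -11, -13]
q=4: [-20, -20, -23, -18, -22, -22]
q=5: [-29, -29, -26, -27, -29, -25]
q=6: [-38, -32, -35, -30, -32, -32]
Optimal cycle mean attained by: cycle 0->5->1->0, total (-3) + (-7) + (-9), length 3.
Answer: λ = -19/3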